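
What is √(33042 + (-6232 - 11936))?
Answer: √14874 ≈ 121.96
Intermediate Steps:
√(33042 + (-6232 - 11936)) = √(33042 - 18168) = √14874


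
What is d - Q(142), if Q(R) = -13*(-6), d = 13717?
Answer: 13639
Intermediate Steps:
Q(R) = 78
d - Q(142) = 13717 - 1*78 = 13717 - 78 = 13639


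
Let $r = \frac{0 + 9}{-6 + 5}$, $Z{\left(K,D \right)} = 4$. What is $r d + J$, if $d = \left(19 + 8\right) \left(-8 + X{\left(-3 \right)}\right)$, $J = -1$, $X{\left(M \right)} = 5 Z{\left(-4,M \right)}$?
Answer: $-2917$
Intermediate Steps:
$X{\left(M \right)} = 20$ ($X{\left(M \right)} = 5 \cdot 4 = 20$)
$d = 324$ ($d = \left(19 + 8\right) \left(-8 + 20\right) = 27 \cdot 12 = 324$)
$r = -9$ ($r = \frac{9}{-1} = 9 \left(-1\right) = -9$)
$r d + J = \left(-9\right) 324 - 1 = -2916 - 1 = -2917$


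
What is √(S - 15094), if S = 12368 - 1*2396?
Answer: I*√5122 ≈ 71.568*I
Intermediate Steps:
S = 9972 (S = 12368 - 2396 = 9972)
√(S - 15094) = √(9972 - 15094) = √(-5122) = I*√5122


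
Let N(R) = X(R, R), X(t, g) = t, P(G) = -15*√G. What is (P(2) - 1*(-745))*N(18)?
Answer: 13410 - 270*√2 ≈ 13028.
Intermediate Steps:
N(R) = R
(P(2) - 1*(-745))*N(18) = (-15*√2 - 1*(-745))*18 = (-15*√2 + 745)*18 = (745 - 15*√2)*18 = 13410 - 270*√2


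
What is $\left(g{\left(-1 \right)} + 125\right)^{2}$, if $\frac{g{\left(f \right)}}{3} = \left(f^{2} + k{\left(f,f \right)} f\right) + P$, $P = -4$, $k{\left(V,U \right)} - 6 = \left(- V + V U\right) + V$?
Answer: $9025$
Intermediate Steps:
$k{\left(V,U \right)} = 6 + U V$ ($k{\left(V,U \right)} = 6 + \left(\left(- V + V U\right) + V\right) = 6 + \left(\left(- V + U V\right) + V\right) = 6 + U V$)
$g{\left(f \right)} = -12 + 3 f^{2} + 3 f \left(6 + f^{2}\right)$ ($g{\left(f \right)} = 3 \left(\left(f^{2} + \left(6 + f f\right) f\right) - 4\right) = 3 \left(\left(f^{2} + \left(6 + f^{2}\right) f\right) - 4\right) = 3 \left(\left(f^{2} + f \left(6 + f^{2}\right)\right) - 4\right) = 3 \left(-4 + f^{2} + f \left(6 + f^{2}\right)\right) = -12 + 3 f^{2} + 3 f \left(6 + f^{2}\right)$)
$\left(g{\left(-1 \right)} + 125\right)^{2} = \left(\left(-12 + 3 \left(-1\right)^{2} + 3 \left(-1\right) \left(6 + \left(-1\right)^{2}\right)\right) + 125\right)^{2} = \left(\left(-12 + 3 \cdot 1 + 3 \left(-1\right) \left(6 + 1\right)\right) + 125\right)^{2} = \left(\left(-12 + 3 + 3 \left(-1\right) 7\right) + 125\right)^{2} = \left(\left(-12 + 3 - 21\right) + 125\right)^{2} = \left(-30 + 125\right)^{2} = 95^{2} = 9025$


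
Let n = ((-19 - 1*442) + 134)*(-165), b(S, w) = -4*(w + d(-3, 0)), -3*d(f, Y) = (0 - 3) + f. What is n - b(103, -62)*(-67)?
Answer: 70035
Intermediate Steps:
d(f, Y) = 1 - f/3 (d(f, Y) = -((0 - 3) + f)/3 = -(-3 + f)/3 = 1 - f/3)
b(S, w) = -8 - 4*w (b(S, w) = -4*(w + (1 - ⅓*(-3))) = -4*(w + (1 + 1)) = -4*(w + 2) = -4*(2 + w) = -8 - 4*w)
n = 53955 (n = ((-19 - 442) + 134)*(-165) = (-461 + 134)*(-165) = -327*(-165) = 53955)
n - b(103, -62)*(-67) = 53955 - (-8 - 4*(-62))*(-67) = 53955 - (-8 + 248)*(-67) = 53955 - 240*(-67) = 53955 - 1*(-16080) = 53955 + 16080 = 70035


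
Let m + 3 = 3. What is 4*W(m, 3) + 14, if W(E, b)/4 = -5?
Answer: -66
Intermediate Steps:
m = 0 (m = -3 + 3 = 0)
W(E, b) = -20 (W(E, b) = 4*(-5) = -20)
4*W(m, 3) + 14 = 4*(-20) + 14 = -80 + 14 = -66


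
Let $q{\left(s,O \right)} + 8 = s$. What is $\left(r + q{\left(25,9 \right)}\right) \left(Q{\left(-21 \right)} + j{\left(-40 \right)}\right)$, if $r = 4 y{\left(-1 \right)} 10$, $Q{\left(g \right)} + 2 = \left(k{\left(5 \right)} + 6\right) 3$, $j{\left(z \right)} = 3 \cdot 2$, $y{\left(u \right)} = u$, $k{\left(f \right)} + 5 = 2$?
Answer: $-299$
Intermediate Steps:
$k{\left(f \right)} = -3$ ($k{\left(f \right)} = -5 + 2 = -3$)
$j{\left(z \right)} = 6$
$q{\left(s,O \right)} = -8 + s$
$Q{\left(g \right)} = 7$ ($Q{\left(g \right)} = -2 + \left(-3 + 6\right) 3 = -2 + 3 \cdot 3 = -2 + 9 = 7$)
$r = -40$ ($r = 4 \left(-1\right) 10 = \left(-4\right) 10 = -40$)
$\left(r + q{\left(25,9 \right)}\right) \left(Q{\left(-21 \right)} + j{\left(-40 \right)}\right) = \left(-40 + \left(-8 + 25\right)\right) \left(7 + 6\right) = \left(-40 + 17\right) 13 = \left(-23\right) 13 = -299$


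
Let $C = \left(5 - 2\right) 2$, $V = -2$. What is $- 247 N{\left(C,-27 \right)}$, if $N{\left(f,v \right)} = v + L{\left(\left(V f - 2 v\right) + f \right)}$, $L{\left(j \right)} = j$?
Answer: $-5187$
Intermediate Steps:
$C = 6$ ($C = 3 \cdot 2 = 6$)
$N{\left(f,v \right)} = - f - v$ ($N{\left(f,v \right)} = v + \left(\left(- 2 f - 2 v\right) + f\right) = v - \left(f + 2 v\right) = - f - v$)
$- 247 N{\left(C,-27 \right)} = - 247 \left(\left(-1\right) 6 - -27\right) = - 247 \left(-6 + 27\right) = \left(-247\right) 21 = -5187$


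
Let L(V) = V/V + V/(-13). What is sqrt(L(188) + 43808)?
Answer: sqrt(7401277)/13 ≈ 209.27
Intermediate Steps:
L(V) = 1 - V/13 (L(V) = 1 + V*(-1/13) = 1 - V/13)
sqrt(L(188) + 43808) = sqrt((1 - 1/13*188) + 43808) = sqrt((1 - 188/13) + 43808) = sqrt(-175/13 + 43808) = sqrt(569329/13) = sqrt(7401277)/13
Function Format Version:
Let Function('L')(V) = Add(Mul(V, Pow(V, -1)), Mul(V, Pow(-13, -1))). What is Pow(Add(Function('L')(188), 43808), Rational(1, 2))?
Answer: Mul(Rational(1, 13), Pow(7401277, Rational(1, 2))) ≈ 209.27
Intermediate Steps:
Function('L')(V) = Add(1, Mul(Rational(-1, 13), V)) (Function('L')(V) = Add(1, Mul(V, Rational(-1, 13))) = Add(1, Mul(Rational(-1, 13), V)))
Pow(Add(Function('L')(188), 43808), Rational(1, 2)) = Pow(Add(Add(1, Mul(Rational(-1, 13), 188)), 43808), Rational(1, 2)) = Pow(Add(Add(1, Rational(-188, 13)), 43808), Rational(1, 2)) = Pow(Add(Rational(-175, 13), 43808), Rational(1, 2)) = Pow(Rational(569329, 13), Rational(1, 2)) = Mul(Rational(1, 13), Pow(7401277, Rational(1, 2)))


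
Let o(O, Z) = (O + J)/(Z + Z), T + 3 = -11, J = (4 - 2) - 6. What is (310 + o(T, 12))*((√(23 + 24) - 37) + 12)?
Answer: -30925/4 + 1237*√47/4 ≈ -5611.1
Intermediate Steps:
J = -4 (J = 2 - 6 = -4)
T = -14 (T = -3 - 11 = -14)
o(O, Z) = (-4 + O)/(2*Z) (o(O, Z) = (O - 4)/(Z + Z) = (-4 + O)/((2*Z)) = (-4 + O)*(1/(2*Z)) = (-4 + O)/(2*Z))
(310 + o(T, 12))*((√(23 + 24) - 37) + 12) = (310 + (½)*(-4 - 14)/12)*((√(23 + 24) - 37) + 12) = (310 + (½)*(1/12)*(-18))*((√47 - 37) + 12) = (310 - ¾)*((-37 + √47) + 12) = 1237*(-25 + √47)/4 = -30925/4 + 1237*√47/4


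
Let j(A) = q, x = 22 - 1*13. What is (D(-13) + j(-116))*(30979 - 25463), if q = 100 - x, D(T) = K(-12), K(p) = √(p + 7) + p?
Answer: 435764 + 5516*I*√5 ≈ 4.3576e+5 + 12334.0*I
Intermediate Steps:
x = 9 (x = 22 - 13 = 9)
K(p) = p + √(7 + p) (K(p) = √(7 + p) + p = p + √(7 + p))
D(T) = -12 + I*√5 (D(T) = -12 + √(7 - 12) = -12 + √(-5) = -12 + I*√5)
q = 91 (q = 100 - 1*9 = 100 - 9 = 91)
j(A) = 91
(D(-13) + j(-116))*(30979 - 25463) = ((-12 + I*√5) + 91)*(30979 - 25463) = (79 + I*√5)*5516 = 435764 + 5516*I*√5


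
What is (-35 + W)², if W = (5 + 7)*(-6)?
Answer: 11449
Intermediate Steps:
W = -72 (W = 12*(-6) = -72)
(-35 + W)² = (-35 - 72)² = (-107)² = 11449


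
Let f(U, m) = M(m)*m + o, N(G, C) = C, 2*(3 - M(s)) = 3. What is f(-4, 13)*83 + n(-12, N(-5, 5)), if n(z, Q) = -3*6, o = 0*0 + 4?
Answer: 3865/2 ≈ 1932.5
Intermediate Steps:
M(s) = 3/2 (M(s) = 3 - ½*3 = 3 - 3/2 = 3/2)
o = 4 (o = 0 + 4 = 4)
f(U, m) = 4 + 3*m/2 (f(U, m) = 3*m/2 + 4 = 4 + 3*m/2)
n(z, Q) = -18
f(-4, 13)*83 + n(-12, N(-5, 5)) = (4 + (3/2)*13)*83 - 18 = (4 + 39/2)*83 - 18 = (47/2)*83 - 18 = 3901/2 - 18 = 3865/2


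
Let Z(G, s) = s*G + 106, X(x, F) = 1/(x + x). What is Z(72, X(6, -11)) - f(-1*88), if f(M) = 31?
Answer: 81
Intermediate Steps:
X(x, F) = 1/(2*x)
Z(G, s) = 106 + G*s (Z(G, s) = G*s + 106 = 106 + G*s)
Z(72, X(6, -11)) - f(-1*88) = (106 + 72*((½)/6)) - 1*31 = (106 + 72*((½)*(⅙))) - 31 = (106 + 72*(1/12)) - 31 = (106 + 6) - 31 = 112 - 31 = 81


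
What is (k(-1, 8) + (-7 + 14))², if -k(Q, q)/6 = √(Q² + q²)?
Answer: 2389 - 84*√65 ≈ 1711.8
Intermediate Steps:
k(Q, q) = -6*√(Q² + q²)
(k(-1, 8) + (-7 + 14))² = (-6*√((-1)² + 8²) + (-7 + 14))² = (-6*√(1 + 64) + 7)² = (-6*√65 + 7)² = (7 - 6*√65)²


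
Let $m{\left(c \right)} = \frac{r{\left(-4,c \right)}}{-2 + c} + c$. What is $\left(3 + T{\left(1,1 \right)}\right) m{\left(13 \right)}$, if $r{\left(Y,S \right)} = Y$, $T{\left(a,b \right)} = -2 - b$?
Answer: $0$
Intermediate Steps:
$m{\left(c \right)} = c - \frac{4}{-2 + c}$ ($m{\left(c \right)} = - \frac{4}{-2 + c} + c = c - \frac{4}{-2 + c}$)
$\left(3 + T{\left(1,1 \right)}\right) m{\left(13 \right)} = \left(3 - 3\right) \frac{-4 + 13^{2} - 26}{-2 + 13} = \left(3 - 3\right) \frac{-4 + 169 - 26}{11} = \left(3 - 3\right) \frac{1}{11} \cdot 139 = 0 \cdot \frac{139}{11} = 0$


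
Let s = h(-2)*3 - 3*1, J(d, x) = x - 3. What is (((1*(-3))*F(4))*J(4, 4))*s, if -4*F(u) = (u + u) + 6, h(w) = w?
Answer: -189/2 ≈ -94.500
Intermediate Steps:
J(d, x) = -3 + x
F(u) = -3/2 - u/2 (F(u) = -((u + u) + 6)/4 = -(2*u + 6)/4 = -(6 + 2*u)/4 = -3/2 - u/2)
s = -9 (s = -2*3 - 3*1 = -6 - 3 = -9)
(((1*(-3))*F(4))*J(4, 4))*s = (((1*(-3))*(-3/2 - ½*4))*(-3 + 4))*(-9) = (-3*(-3/2 - 2)*1)*(-9) = (-3*(-7/2)*1)*(-9) = ((21/2)*1)*(-9) = (21/2)*(-9) = -189/2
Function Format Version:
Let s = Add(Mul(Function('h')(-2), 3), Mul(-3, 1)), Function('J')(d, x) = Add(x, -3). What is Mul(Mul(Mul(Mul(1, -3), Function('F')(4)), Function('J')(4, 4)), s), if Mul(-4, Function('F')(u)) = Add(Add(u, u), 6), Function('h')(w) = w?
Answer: Rational(-189, 2) ≈ -94.500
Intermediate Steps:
Function('J')(d, x) = Add(-3, x)
Function('F')(u) = Add(Rational(-3, 2), Mul(Rational(-1, 2), u)) (Function('F')(u) = Mul(Rational(-1, 4), Add(Add(u, u), 6)) = Mul(Rational(-1, 4), Add(Mul(2, u), 6)) = Mul(Rational(-1, 4), Add(6, Mul(2, u))) = Add(Rational(-3, 2), Mul(Rational(-1, 2), u)))
s = -9 (s = Add(Mul(-2, 3), Mul(-3, 1)) = Add(-6, -3) = -9)
Mul(Mul(Mul(Mul(1, -3), Function('F')(4)), Function('J')(4, 4)), s) = Mul(Mul(Mul(Mul(1, -3), Add(Rational(-3, 2), Mul(Rational(-1, 2), 4))), Add(-3, 4)), -9) = Mul(Mul(Mul(-3, Add(Rational(-3, 2), -2)), 1), -9) = Mul(Mul(Mul(-3, Rational(-7, 2)), 1), -9) = Mul(Mul(Rational(21, 2), 1), -9) = Mul(Rational(21, 2), -9) = Rational(-189, 2)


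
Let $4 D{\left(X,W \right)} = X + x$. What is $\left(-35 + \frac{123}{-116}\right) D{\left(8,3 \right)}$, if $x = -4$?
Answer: $- \frac{4183}{116} \approx -36.06$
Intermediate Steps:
$D{\left(X,W \right)} = -1 + \frac{X}{4}$ ($D{\left(X,W \right)} = \frac{X - 4}{4} = \frac{-4 + X}{4} = -1 + \frac{X}{4}$)
$\left(-35 + \frac{123}{-116}\right) D{\left(8,3 \right)} = \left(-35 + \frac{123}{-116}\right) \left(-1 + \frac{1}{4} \cdot 8\right) = \left(-35 + 123 \left(- \frac{1}{116}\right)\right) \left(-1 + 2\right) = \left(-35 - \frac{123}{116}\right) 1 = \left(- \frac{4183}{116}\right) 1 = - \frac{4183}{116}$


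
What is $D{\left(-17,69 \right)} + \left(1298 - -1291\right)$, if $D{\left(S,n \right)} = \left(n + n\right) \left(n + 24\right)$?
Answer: $15423$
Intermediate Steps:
$D{\left(S,n \right)} = 2 n \left(24 + n\right)$
$D{\left(-17,69 \right)} + \left(1298 - -1291\right) = 2 \cdot 69 \left(24 + 69\right) + \left(1298 - -1291\right) = 2 \cdot 69 \cdot 93 + \left(1298 + 1291\right) = 12834 + 2589 = 15423$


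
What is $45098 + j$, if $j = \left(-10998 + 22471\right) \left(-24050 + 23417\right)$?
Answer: $-7217311$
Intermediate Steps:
$j = -7262409$ ($j = 11473 \left(-633\right) = -7262409$)
$45098 + j = 45098 - 7262409 = -7217311$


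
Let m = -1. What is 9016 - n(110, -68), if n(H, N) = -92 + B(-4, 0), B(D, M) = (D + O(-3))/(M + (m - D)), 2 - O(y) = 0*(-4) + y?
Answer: 27323/3 ≈ 9107.7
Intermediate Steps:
O(y) = 2 - y (O(y) = 2 - (0*(-4) + y) = 2 - (0 + y) = 2 - y)
B(D, M) = (5 + D)/(-1 + M - D) (B(D, M) = (D + (2 - 1*(-3)))/(M + (-1 - D)) = (D + (2 + 3))/(-1 + M - D) = (D + 5)/(-1 + M - D) = (5 + D)/(-1 + M - D))
n(H, N) = -275/3 (n(H, N) = -92 + (-5 - 1*(-4))/(1 - 4 - 1*0) = -92 + (-5 + 4)/(1 - 4 + 0) = -92 - 1/(-3) = -92 - 1/3*(-1) = -92 + 1/3 = -275/3)
9016 - n(110, -68) = 9016 - 1*(-275/3) = 9016 + 275/3 = 27323/3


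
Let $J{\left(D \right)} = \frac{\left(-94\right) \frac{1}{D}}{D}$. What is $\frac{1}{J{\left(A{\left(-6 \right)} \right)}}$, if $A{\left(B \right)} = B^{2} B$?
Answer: $- \frac{23328}{47} \approx -496.34$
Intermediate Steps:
$A{\left(B \right)} = B^{3}$
$J{\left(D \right)} = - \frac{94}{D^{2}}$
$\frac{1}{J{\left(A{\left(-6 \right)} \right)}} = \frac{1}{\left(-94\right) \frac{1}{46656}} = \frac{1}{- \frac{47}{23328}} = - \frac{23328}{47}$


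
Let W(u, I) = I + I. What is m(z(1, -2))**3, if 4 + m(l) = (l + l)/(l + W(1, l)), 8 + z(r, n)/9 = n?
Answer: -1000/27 ≈ -37.037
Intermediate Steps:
W(u, I) = 2*I
z(r, n) = -72 + 9*n
m(l) = -10/3 (m(l) = -4 + (l + l)/(l + 2*l) = -4 + (2*l)/((3*l)) = -4 + (2*l)*(1/(3*l)) = -4 + 2/3 = -10/3)
m(z(1, -2))**3 = (-10/3)**3 = -1000/27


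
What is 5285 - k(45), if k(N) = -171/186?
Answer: 327727/62 ≈ 5285.9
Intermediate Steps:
k(N) = -57/62 (k(N) = -171*1/186 = -57/62)
5285 - k(45) = 5285 - 1*(-57/62) = 5285 + 57/62 = 327727/62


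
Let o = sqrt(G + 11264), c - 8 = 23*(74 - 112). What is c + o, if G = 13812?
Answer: -866 + 2*sqrt(6269) ≈ -707.65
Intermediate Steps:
c = -866 (c = 8 + 23*(74 - 112) = 8 + 23*(-38) = 8 - 874 = -866)
o = 2*sqrt(6269) (o = sqrt(13812 + 11264) = sqrt(25076) = 2*sqrt(6269) ≈ 158.35)
c + o = -866 + 2*sqrt(6269)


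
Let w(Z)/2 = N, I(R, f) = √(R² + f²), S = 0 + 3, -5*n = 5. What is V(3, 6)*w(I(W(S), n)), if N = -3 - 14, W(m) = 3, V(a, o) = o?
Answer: -204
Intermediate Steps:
n = -1 (n = -⅕*5 = -1)
S = 3
N = -17
w(Z) = -34 (w(Z) = 2*(-17) = -34)
V(3, 6)*w(I(W(S), n)) = 6*(-34) = -204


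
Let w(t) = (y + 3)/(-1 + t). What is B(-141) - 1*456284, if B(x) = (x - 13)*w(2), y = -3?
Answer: -456284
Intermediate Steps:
w(t) = 0 (w(t) = (-3 + 3)/(-1 + t) = 0/(-1 + t) = 0)
B(x) = 0 (B(x) = (x - 13)*0 = (-13 + x)*0 = 0)
B(-141) - 1*456284 = 0 - 1*456284 = 0 - 456284 = -456284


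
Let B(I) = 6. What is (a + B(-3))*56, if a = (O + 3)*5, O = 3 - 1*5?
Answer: 616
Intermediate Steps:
O = -2 (O = 3 - 5 = -2)
a = 5 (a = (-2 + 3)*5 = 1*5 = 5)
(a + B(-3))*56 = (5 + 6)*56 = 11*56 = 616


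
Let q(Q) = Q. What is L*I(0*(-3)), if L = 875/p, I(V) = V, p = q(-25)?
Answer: 0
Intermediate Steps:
p = -25
L = -35 (L = 875/(-25) = 875*(-1/25) = -35)
L*I(0*(-3)) = -0*(-3) = -35*0 = 0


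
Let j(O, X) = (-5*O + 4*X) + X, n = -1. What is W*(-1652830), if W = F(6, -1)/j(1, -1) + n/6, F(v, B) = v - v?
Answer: 826415/3 ≈ 2.7547e+5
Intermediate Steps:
F(v, B) = 0
j(O, X) = -5*O + 5*X
W = -⅙ (W = 0/(-5*1 + 5*(-1)) - 1/6 = 0/(-5 - 5) - 1*⅙ = 0/(-10) - ⅙ = 0*(-⅒) - ⅙ = 0 - ⅙ = -⅙ ≈ -0.16667)
W*(-1652830) = -⅙*(-1652830) = 826415/3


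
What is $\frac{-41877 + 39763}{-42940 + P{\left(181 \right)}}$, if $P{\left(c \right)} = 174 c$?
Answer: $\frac{1057}{5723} \approx 0.18469$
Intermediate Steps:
$\frac{-41877 + 39763}{-42940 + P{\left(181 \right)}} = \frac{-41877 + 39763}{-42940 + 174 \cdot 181} = - \frac{2114}{-42940 + 31494} = - \frac{2114}{-11446} = \left(-2114\right) \left(- \frac{1}{11446}\right) = \frac{1057}{5723}$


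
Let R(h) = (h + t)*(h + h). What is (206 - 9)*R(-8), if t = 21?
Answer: -40976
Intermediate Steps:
R(h) = 2*h*(21 + h) (R(h) = (h + 21)*(h + h) = (21 + h)*(2*h) = 2*h*(21 + h))
(206 - 9)*R(-8) = (206 - 9)*(2*(-8)*(21 - 8)) = 197*(2*(-8)*13) = 197*(-208) = -40976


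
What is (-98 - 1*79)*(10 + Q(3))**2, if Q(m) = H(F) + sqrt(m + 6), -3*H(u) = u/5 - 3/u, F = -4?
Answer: -35987699/1200 ≈ -29990.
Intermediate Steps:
H(u) = 1/u - u/15 (H(u) = -(u/5 - 3/u)/3 = -(-3/u + u/5)/3 = 1/u - u/15)
Q(m) = 1/60 + sqrt(6 + m) (Q(m) = (1/(-4) - 1/15*(-4)) + sqrt(m + 6) = (-1/4 + 4/15) + sqrt(6 + m) = 1/60 + sqrt(6 + m))
(-98 - 1*79)*(10 + Q(3))**2 = (-98 - 1*79)*(10 + (1/60 + sqrt(6 + 3)))**2 = (-98 - 79)*(10 + (1/60 + sqrt(9)))**2 = -177*(10 + (1/60 + 3))**2 = -177*(10 + 181/60)**2 = -177*(781/60)**2 = -177*609961/3600 = -35987699/1200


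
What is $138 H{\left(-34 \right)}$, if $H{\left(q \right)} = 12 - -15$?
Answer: $3726$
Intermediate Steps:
$H{\left(q \right)} = 27$ ($H{\left(q \right)} = 12 + 15 = 27$)
$138 H{\left(-34 \right)} = 138 \cdot 27 = 3726$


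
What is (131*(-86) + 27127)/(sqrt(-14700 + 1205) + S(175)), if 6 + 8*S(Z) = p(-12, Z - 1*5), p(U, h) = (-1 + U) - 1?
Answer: -31722/10801 - 63444*I*sqrt(13495)/54005 ≈ -2.937 - 136.47*I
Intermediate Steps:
p(U, h) = -2 + U
S(Z) = -5/2 (S(Z) = -3/4 + (-2 - 12)/8 = -3/4 + (1/8)*(-14) = -3/4 - 7/4 = -5/2)
(131*(-86) + 27127)/(sqrt(-14700 + 1205) + S(175)) = (131*(-86) + 27127)/(sqrt(-14700 + 1205) - 5/2) = (-11266 + 27127)/(sqrt(-13495) - 5/2) = 15861/(I*sqrt(13495) - 5/2) = 15861/(-5/2 + I*sqrt(13495))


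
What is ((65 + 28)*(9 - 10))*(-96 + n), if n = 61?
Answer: 3255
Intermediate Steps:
((65 + 28)*(9 - 10))*(-96 + n) = ((65 + 28)*(9 - 10))*(-96 + 61) = (93*(-1))*(-35) = -93*(-35) = 3255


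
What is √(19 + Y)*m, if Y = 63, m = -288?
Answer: -288*√82 ≈ -2607.9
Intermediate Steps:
√(19 + Y)*m = √(19 + 63)*(-288) = √82*(-288) = -288*√82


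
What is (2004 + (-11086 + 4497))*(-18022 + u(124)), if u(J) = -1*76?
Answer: 82979330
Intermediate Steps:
u(J) = -76
(2004 + (-11086 + 4497))*(-18022 + u(124)) = (2004 + (-11086 + 4497))*(-18022 - 76) = (2004 - 6589)*(-18098) = -4585*(-18098) = 82979330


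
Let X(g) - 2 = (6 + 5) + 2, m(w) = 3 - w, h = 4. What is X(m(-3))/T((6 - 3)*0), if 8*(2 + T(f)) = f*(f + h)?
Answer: -15/2 ≈ -7.5000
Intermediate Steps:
X(g) = 15 (X(g) = 2 + ((6 + 5) + 2) = 2 + (11 + 2) = 2 + 13 = 15)
T(f) = -2 + f*(4 + f)/8 (T(f) = -2 + (f*(f + 4))/8 = -2 + (f*(4 + f))/8 = -2 + f*(4 + f)/8)
X(m(-3))/T((6 - 3)*0) = 15/(-2 + ((6 - 3)*0)/2 + ((6 - 3)*0)²/8) = 15/(-2 + (3*0)/2 + (3*0)²/8) = 15/(-2 + (½)*0 + (⅛)*0²) = 15/(-2 + 0 + (⅛)*0) = 15/(-2 + 0 + 0) = 15/(-2) = 15*(-½) = -15/2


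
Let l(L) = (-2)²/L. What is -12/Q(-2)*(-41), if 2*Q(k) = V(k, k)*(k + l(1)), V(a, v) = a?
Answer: -246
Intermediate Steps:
l(L) = 4/L
Q(k) = k*(4 + k)/2 (Q(k) = (k*(k + 4/1))/2 = (k*(k + 4*1))/2 = (k*(k + 4))/2 = (k*(4 + k))/2 = k*(4 + k)/2)
-12/Q(-2)*(-41) = -12*(-1/(4 - 2))*(-41) = -12/((½)*(-2)*2)*(-41) = -12/(-2)*(-41) = -12*(-½)*(-41) = 6*(-41) = -246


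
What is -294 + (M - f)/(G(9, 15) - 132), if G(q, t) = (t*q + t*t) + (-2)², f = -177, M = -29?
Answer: -17015/58 ≈ -293.36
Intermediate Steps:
G(q, t) = 4 + t² + q*t (G(q, t) = (q*t + t²) + 4 = (t² + q*t) + 4 = 4 + t² + q*t)
-294 + (M - f)/(G(9, 15) - 132) = -294 + (-29 - 1*(-177))/((4 + 15² + 9*15) - 132) = -294 + (-29 + 177)/((4 + 225 + 135) - 132) = -294 + 148/(364 - 132) = -294 + 148/232 = -294 + 148*(1/232) = -294 + 37/58 = -17015/58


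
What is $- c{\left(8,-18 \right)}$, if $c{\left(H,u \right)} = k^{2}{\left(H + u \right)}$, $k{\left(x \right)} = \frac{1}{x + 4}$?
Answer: $- \frac{1}{36} \approx -0.027778$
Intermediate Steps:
$k{\left(x \right)} = \frac{1}{4 + x}$
$c{\left(H,u \right)} = \frac{1}{\left(4 + H + u\right)^{2}}$ ($c{\left(H,u \right)} = \left(\frac{1}{4 + \left(H + u\right)}\right)^{2} = \left(\frac{1}{4 + H + u}\right)^{2} = \frac{1}{\left(4 + H + u\right)^{2}}$)
$- c{\left(8,-18 \right)} = - \frac{1}{\left(4 + 8 - 18\right)^{2}} = - \frac{1}{36}$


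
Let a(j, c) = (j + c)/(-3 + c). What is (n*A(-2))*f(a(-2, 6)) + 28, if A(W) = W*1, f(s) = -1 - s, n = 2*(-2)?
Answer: 28/3 ≈ 9.3333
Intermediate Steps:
a(j, c) = (c + j)/(-3 + c)
n = -4
A(W) = W
(n*A(-2))*f(a(-2, 6)) + 28 = (-4*(-2))*(-1 - (6 - 2)/(-3 + 6)) + 28 = 8*(-1 - 4/3) + 28 = 8*(-7/3) + 28 = -56/3 + 28 = 28/3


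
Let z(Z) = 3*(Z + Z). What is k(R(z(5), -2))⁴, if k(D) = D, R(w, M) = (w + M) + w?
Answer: 11316496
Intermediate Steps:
z(Z) = 6*Z (z(Z) = 3*(2*Z) = 6*Z)
R(w, M) = M + 2*w (R(w, M) = (M + w) + w = M + 2*w)
k(R(z(5), -2))⁴ = (-2 + 2*(6*5))⁴ = (-2 + 2*30)⁴ = (-2 + 60)⁴ = 58⁴ = 11316496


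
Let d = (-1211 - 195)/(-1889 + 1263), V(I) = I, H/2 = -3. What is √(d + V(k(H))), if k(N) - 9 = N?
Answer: √513946/313 ≈ 2.2904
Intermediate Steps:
H = -6 (H = 2*(-3) = -6)
k(N) = 9 + N
d = 703/313 (d = -1406/(-626) = -1406*(-1/626) = 703/313 ≈ 2.2460)
√(d + V(k(H))) = √(703/313 + (9 - 6)) = √(703/313 + 3) = √(1642/313) = √513946/313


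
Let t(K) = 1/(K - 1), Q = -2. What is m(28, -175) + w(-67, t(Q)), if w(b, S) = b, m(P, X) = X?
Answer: -242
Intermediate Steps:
t(K) = 1/(-1 + K)
m(28, -175) + w(-67, t(Q)) = -175 - 67 = -242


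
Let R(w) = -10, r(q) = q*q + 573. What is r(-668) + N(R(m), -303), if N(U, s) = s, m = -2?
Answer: 446494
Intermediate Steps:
r(q) = 573 + q² (r(q) = q² + 573 = 573 + q²)
r(-668) + N(R(m), -303) = (573 + (-668)²) - 303 = (573 + 446224) - 303 = 446797 - 303 = 446494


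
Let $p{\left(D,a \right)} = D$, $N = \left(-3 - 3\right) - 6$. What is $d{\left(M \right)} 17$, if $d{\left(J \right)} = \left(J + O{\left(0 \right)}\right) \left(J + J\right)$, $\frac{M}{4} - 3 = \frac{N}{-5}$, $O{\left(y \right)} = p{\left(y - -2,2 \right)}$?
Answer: $\frac{433296}{25} \approx 17332.0$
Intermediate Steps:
$N = -12$ ($N = \left(-3 - 3\right) - 6 = -6 - 6 = -12$)
$O{\left(y \right)} = 2 + y$ ($O{\left(y \right)} = y - -2 = y + 2 = 2 + y$)
$M = \frac{108}{5}$ ($M = 12 + 4 \left(- \frac{12}{-5}\right) = 12 + 4 \left(\left(-12\right) \left(- \frac{1}{5}\right)\right) = 12 + 4 \cdot \frac{12}{5} = 12 + \frac{48}{5} = \frac{108}{5} \approx 21.6$)
$d{\left(J \right)} = 2 J \left(2 + J\right)$ ($d{\left(J \right)} = \left(J + \left(2 + 0\right)\right) \left(J + J\right) = \left(J + 2\right) 2 J = \left(2 + J\right) 2 J = 2 J \left(2 + J\right)$)
$d{\left(M \right)} 17 = 2 \cdot \frac{108}{5} \left(2 + \frac{108}{5}\right) 17 = 2 \cdot \frac{108}{5} \cdot \frac{118}{5} \cdot 17 = \frac{25488}{25} \cdot 17 = \frac{433296}{25}$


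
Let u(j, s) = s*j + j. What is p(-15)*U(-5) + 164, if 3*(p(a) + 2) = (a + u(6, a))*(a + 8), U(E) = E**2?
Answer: 5889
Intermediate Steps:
u(j, s) = j + j*s (u(j, s) = j*s + j = j + j*s)
p(a) = -2 + (6 + 7*a)*(8 + a)/3 (p(a) = -2 + ((a + 6*(1 + a))*(a + 8))/3 = -2 + ((a + (6 + 6*a))*(8 + a))/3 = -2 + ((6 + 7*a)*(8 + a))/3 = -2 + (6 + 7*a)*(8 + a)/3)
p(-15)*U(-5) + 164 = (14 + (7/3)*(-15)**2 + (62/3)*(-15))*(-5)**2 + 164 = (14 + (7/3)*225 - 310)*25 + 164 = (14 + 525 - 310)*25 + 164 = 229*25 + 164 = 5725 + 164 = 5889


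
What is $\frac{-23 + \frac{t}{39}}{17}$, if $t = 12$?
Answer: $- \frac{295}{221} \approx -1.3348$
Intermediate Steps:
$\frac{-23 + \frac{t}{39}}{17} = \frac{-23 + \frac{12}{39}}{17} = \frac{-23 + 12 \cdot \frac{1}{39}}{17} = \frac{-23 + \frac{4}{13}}{17} = \frac{1}{17} \left(- \frac{295}{13}\right) = - \frac{295}{221}$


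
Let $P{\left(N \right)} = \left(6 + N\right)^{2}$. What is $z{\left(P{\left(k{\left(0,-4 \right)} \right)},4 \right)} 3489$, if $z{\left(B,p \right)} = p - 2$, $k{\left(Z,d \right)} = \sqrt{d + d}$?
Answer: $6978$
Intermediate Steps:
$k{\left(Z,d \right)} = \sqrt{2} \sqrt{d}$ ($k{\left(Z,d \right)} = \sqrt{2 d} = \sqrt{2} \sqrt{d}$)
$z{\left(B,p \right)} = -2 + p$
$z{\left(P{\left(k{\left(0,-4 \right)} \right)},4 \right)} 3489 = \left(-2 + 4\right) 3489 = 2 \cdot 3489 = 6978$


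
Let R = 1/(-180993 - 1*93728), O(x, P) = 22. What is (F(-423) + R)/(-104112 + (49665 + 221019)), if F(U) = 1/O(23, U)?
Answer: 274699/1006738181064 ≈ 2.7286e-7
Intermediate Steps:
F(U) = 1/22
R = -1/274721 (R = 1/(-180993 - 93728) = 1/(-274721) = -1/274721 ≈ -3.6401e-6)
(F(-423) + R)/(-104112 + (49665 + 221019)) = (1/22 - 1/274721)/(-104112 + (49665 + 221019)) = 274699/(6043862*(-104112 + 270684)) = (274699/6043862)/166572 = (274699/6043862)*(1/166572) = 274699/1006738181064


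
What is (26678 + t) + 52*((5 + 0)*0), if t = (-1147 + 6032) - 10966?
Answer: 20597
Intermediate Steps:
t = -6081 (t = 4885 - 10966 = -6081)
(26678 + t) + 52*((5 + 0)*0) = (26678 - 6081) + 52*((5 + 0)*0) = 20597 + 52*(5*0) = 20597 + 52*0 = 20597 + 0 = 20597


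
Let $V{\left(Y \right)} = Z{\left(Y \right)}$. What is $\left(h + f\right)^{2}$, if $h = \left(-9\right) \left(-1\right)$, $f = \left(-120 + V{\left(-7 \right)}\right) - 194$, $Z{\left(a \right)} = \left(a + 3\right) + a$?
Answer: $99856$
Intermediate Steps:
$Z{\left(a \right)} = 3 + 2 a$ ($Z{\left(a \right)} = \left(3 + a\right) + a = 3 + 2 a$)
$V{\left(Y \right)} = 3 + 2 Y$
$f = -325$ ($f = \left(-120 + \left(3 + 2 \left(-7\right)\right)\right) - 194 = \left(-120 + \left(3 - 14\right)\right) - 194 = \left(-120 - 11\right) - 194 = -131 - 194 = -325$)
$h = 9$
$\left(h + f\right)^{2} = \left(9 - 325\right)^{2} = \left(-316\right)^{2} = 99856$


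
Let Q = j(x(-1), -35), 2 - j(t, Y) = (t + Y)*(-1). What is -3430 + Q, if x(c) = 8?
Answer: -3455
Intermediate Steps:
j(t, Y) = 2 + Y + t (j(t, Y) = 2 - (t + Y)*(-1) = 2 - (Y + t)*(-1) = 2 - (-Y - t) = 2 + (Y + t) = 2 + Y + t)
Q = -25 (Q = 2 - 35 + 8 = -25)
-3430 + Q = -3430 - 25 = -3455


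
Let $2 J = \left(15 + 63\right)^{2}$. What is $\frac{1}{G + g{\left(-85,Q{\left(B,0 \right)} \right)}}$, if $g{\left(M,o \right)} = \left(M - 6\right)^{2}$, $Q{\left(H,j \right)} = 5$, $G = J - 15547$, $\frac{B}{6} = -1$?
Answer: $- \frac{1}{4224} \approx -0.00023674$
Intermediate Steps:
$J = 3042$ ($J = \frac{\left(15 + 63\right)^{2}}{2} = \frac{78^{2}}{2} = \frac{1}{2} \cdot 6084 = 3042$)
$B = -6$ ($B = 6 \left(-1\right) = -6$)
$G = -12505$ ($G = 3042 - 15547 = -12505$)
$g{\left(M,o \right)} = \left(-6 + M\right)^{2}$
$\frac{1}{G + g{\left(-85,Q{\left(B,0 \right)} \right)}} = \frac{1}{-12505 + \left(-6 - 85\right)^{2}} = \frac{1}{-12505 + \left(-91\right)^{2}} = \frac{1}{-12505 + 8281} = \frac{1}{-4224} = - \frac{1}{4224}$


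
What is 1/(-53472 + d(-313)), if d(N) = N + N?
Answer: -1/54098 ≈ -1.8485e-5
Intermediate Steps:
d(N) = 2*N
1/(-53472 + d(-313)) = 1/(-53472 + 2*(-313)) = 1/(-53472 - 626) = 1/(-54098) = -1/54098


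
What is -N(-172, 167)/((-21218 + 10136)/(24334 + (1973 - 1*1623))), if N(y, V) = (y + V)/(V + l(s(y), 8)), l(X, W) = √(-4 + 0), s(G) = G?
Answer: -3435190/51518371 + 41140*I/51518371 ≈ -0.066679 + 0.00079855*I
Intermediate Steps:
l(X, W) = 2*I (l(X, W) = √(-4) = 2*I)
N(y, V) = (V + y)/(V + 2*I) (N(y, V) = (y + V)/(V + 2*I) = (V + y)/(V + 2*I))
-N(-172, 167)/((-21218 + 10136)/(24334 + (1973 - 1*1623))) = -(167 - 172)/(167 + 2*I)/((-21218 + 10136)/(24334 + (1973 - 1*1623))) = -((167 - 2*I)/27893)*(-5)/((-11082/(24334 + (1973 - 1623)))) = -(-5*(167 - 2*I)/27893)/((-11082/(24334 + 350))) = -(-5*(167 - 2*I)/27893)/((-11082/24684)) = -(-5*(167 - 2*I)/27893)/((-11082*1/24684)) = -(-5*(167 - 2*I)/27893)/(-1847/4114) = -(-5*(167 - 2*I)/27893)*(-4114)/1847 = -20570*(167 - 2*I)/51518371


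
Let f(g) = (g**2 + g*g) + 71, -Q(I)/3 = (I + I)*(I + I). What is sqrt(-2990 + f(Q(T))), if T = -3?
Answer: sqrt(20409) ≈ 142.86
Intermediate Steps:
Q(I) = -12*I**2 (Q(I) = -3*(I + I)*(I + I) = -3*2*I*2*I = -12*I**2)
f(g) = 71 + 2*g**2 (f(g) = (g**2 + g**2) + 71 = 2*g**2 + 71 = 71 + 2*g**2)
sqrt(-2990 + f(Q(T))) = sqrt(-2990 + (71 + 2*(-12*(-3)**2)**2)) = sqrt(-2990 + (71 + 2*(-12*9)**2)) = sqrt(-2990 + (71 + 2*(-108)**2)) = sqrt(-2990 + (71 + 2*11664)) = sqrt(-2990 + (71 + 23328)) = sqrt(-2990 + 23399) = sqrt(20409)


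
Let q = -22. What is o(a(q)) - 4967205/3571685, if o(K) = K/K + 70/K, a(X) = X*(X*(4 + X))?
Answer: -1240778819/3111651972 ≈ -0.39875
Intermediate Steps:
a(X) = X²*(4 + X)
o(K) = 1 + 70/K
o(a(q)) - 4967205/3571685 = (70 + (-22)²*(4 - 22))/(((-22)²*(4 - 22))) - 4967205/3571685 = (70 + 484*(-18))/((484*(-18))) - 4967205*1/3571685 = (70 - 8712)/(-8712) - 993441/714337 = -1/8712*(-8642) - 993441/714337 = 4321/4356 - 993441/714337 = -1240778819/3111651972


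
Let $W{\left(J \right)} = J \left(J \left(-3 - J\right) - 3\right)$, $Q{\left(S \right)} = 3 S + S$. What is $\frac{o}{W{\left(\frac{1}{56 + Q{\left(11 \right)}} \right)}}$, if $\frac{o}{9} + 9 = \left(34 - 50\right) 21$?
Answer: $\frac{3105000000}{30301} \approx 1.0247 \cdot 10^{5}$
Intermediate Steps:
$o = -3105$ ($o = -81 + 9 \left(34 - 50\right) 21 = -81 + 9 \left(\left(-16\right) 21\right) = -81 + 9 \left(-336\right) = -81 - 3024 = -3105$)
$Q{\left(S \right)} = 4 S$
$W{\left(J \right)} = J \left(-3 + J \left(-3 - J\right)\right)$
$\frac{o}{W{\left(\frac{1}{56 + Q{\left(11 \right)}} \right)}} = - \frac{3105}{\left(-1\right) \frac{1}{56 + 4 \cdot 11} \left(3 + \left(\frac{1}{56 + 4 \cdot 11}\right)^{2} + \frac{3}{56 + 4 \cdot 11}\right)} = - \frac{3105}{\left(-1\right) \frac{1}{56 + 44} \left(3 + \left(\frac{1}{56 + 44}\right)^{2} + \frac{3}{56 + 44}\right)} = - \frac{3105}{\left(-1\right) \frac{1}{100} \left(3 + \left(\frac{1}{100}\right)^{2} + \frac{3}{100}\right)} = - \frac{3105}{\left(-1\right) \frac{1}{100} \left(3 + \left(\frac{1}{100}\right)^{2} + 3 \cdot \frac{1}{100}\right)} = - \frac{3105}{\left(-1\right) \frac{1}{100} \left(3 + \frac{1}{10000} + \frac{3}{100}\right)} = - \frac{3105}{\left(-1\right) \frac{1}{100} \cdot \frac{30301}{10000}} = - \frac{3105}{- \frac{30301}{1000000}} = \left(-3105\right) \left(- \frac{1000000}{30301}\right) = \frac{3105000000}{30301}$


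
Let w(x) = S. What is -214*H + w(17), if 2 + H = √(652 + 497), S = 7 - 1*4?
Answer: 431 - 214*√1149 ≈ -6822.9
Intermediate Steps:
S = 3 (S = 7 - 4 = 3)
w(x) = 3
H = -2 + √1149 (H = -2 + √(652 + 497) = -2 + √1149 ≈ 31.897)
-214*H + w(17) = -214*(-2 + √1149) + 3 = (428 - 214*√1149) + 3 = 431 - 214*√1149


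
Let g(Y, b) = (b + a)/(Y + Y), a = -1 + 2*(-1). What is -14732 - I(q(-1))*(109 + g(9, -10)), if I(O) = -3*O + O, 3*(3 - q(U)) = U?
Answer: -378274/27 ≈ -14010.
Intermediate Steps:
a = -3 (a = -1 - 2 = -3)
q(U) = 3 - U/3
I(O) = -2*O
g(Y, b) = (-3 + b)/(2*Y) (g(Y, b) = (b - 3)/(Y + Y) = (-3 + b)/((2*Y)) = (-3 + b)*(1/(2*Y)) = (-3 + b)/(2*Y))
-14732 - I(q(-1))*(109 + g(9, -10)) = -14732 - (-2*(3 - ⅓*(-1)))*(109 + (½)*(-3 - 10)/9) = -14732 - (-2*(3 + ⅓))*(109 + (½)*(⅑)*(-13)) = -14732 - (-2*10/3)*(109 - 13/18) = -14732 - (-20)*1949/(3*18) = -14732 - 1*(-19490/27) = -14732 + 19490/27 = -378274/27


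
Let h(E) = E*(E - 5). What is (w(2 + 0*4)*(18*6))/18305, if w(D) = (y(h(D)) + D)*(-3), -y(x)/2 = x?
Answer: -648/2615 ≈ -0.24780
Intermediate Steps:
h(E) = E*(-5 + E)
y(x) = -2*x
w(D) = -3*D + 6*D*(-5 + D) (w(D) = (-2*D*(-5 + D) + D)*(-3) = (D - 2*D*(-5 + D))*(-3) = -3*D + 6*D*(-5 + D))
(w(2 + 0*4)*(18*6))/18305 = ((3*(2 + 0*4)*(-11 + 2*(2 + 0*4)))*(18*6))/18305 = ((3*(2 + 0)*(-11 + 2*(2 + 0)))*108)*(1/18305) = ((3*2*(-11 + 2*2))*108)*(1/18305) = ((3*2*(-11 + 4))*108)*(1/18305) = ((3*2*(-7))*108)*(1/18305) = -42*108*(1/18305) = -4536*1/18305 = -648/2615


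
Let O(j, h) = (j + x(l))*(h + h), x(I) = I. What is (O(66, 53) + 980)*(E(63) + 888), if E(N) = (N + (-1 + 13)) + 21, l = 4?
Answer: 8265600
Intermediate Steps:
O(j, h) = 2*h*(4 + j) (O(j, h) = (j + 4)*(h + h) = (4 + j)*(2*h) = 2*h*(4 + j))
E(N) = 33 + N (E(N) = (N + 12) + 21 = (12 + N) + 21 = 33 + N)
(O(66, 53) + 980)*(E(63) + 888) = (2*53*(4 + 66) + 980)*((33 + 63) + 888) = (2*53*70 + 980)*(96 + 888) = (7420 + 980)*984 = 8400*984 = 8265600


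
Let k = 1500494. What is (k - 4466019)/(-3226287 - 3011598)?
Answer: 593105/1247577 ≈ 0.47541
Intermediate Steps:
(k - 4466019)/(-3226287 - 3011598) = (1500494 - 4466019)/(-3226287 - 3011598) = -2965525/(-6237885) = -2965525*(-1/6237885) = 593105/1247577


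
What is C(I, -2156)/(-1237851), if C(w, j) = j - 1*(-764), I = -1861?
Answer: 464/412617 ≈ 0.0011245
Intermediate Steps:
C(w, j) = 764 + j (C(w, j) = j + 764 = 764 + j)
C(I, -2156)/(-1237851) = (764 - 2156)/(-1237851) = -1392*(-1/1237851) = 464/412617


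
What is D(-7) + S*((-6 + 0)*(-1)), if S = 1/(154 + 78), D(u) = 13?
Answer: 1511/116 ≈ 13.026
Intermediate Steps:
S = 1/232 ≈ 0.0043103
D(-7) + S*((-6 + 0)*(-1)) = 13 + ((-6 + 0)*(-1))/232 = 13 + (-6*(-1))/232 = 13 + (1/232)*6 = 13 + 3/116 = 1511/116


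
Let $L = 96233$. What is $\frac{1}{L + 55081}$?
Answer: $\frac{1}{151314} \approx 6.6088 \cdot 10^{-6}$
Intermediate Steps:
$\frac{1}{L + 55081} = \frac{1}{96233 + 55081} = \frac{1}{151314}$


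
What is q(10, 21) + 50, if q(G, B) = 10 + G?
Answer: 70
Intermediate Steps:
q(10, 21) + 50 = (10 + 10) + 50 = 20 + 50 = 70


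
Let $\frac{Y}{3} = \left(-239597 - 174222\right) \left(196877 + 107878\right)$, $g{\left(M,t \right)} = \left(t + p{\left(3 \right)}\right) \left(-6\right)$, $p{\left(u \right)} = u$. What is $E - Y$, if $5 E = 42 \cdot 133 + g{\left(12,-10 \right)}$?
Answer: $\frac{1891701145803}{5} \approx 3.7834 \cdot 10^{11}$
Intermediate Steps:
$g{\left(M,t \right)} = -18 - 6 t$ ($g{\left(M,t \right)} = \left(t + 3\right) \left(-6\right) = \left(3 + t\right) \left(-6\right) = -18 - 6 t$)
$E = \frac{5628}{5}$ ($E = \frac{42 \cdot 133 - -42}{5} = \frac{5586 + \left(-18 + 60\right)}{5} = \frac{5586 + 42}{5} = \frac{1}{5} \cdot 5628 = \frac{5628}{5} \approx 1125.6$)
$Y = -378340228035$ ($Y = 3 \left(-239597 - 174222\right) \left(196877 + 107878\right) = 3 \left(\left(-413819\right) 304755\right) = 3 \left(-126113409345\right) = -378340228035$)
$E - Y = \frac{5628}{5} - -378340228035 = \frac{5628}{5} + 378340228035 = \frac{1891701145803}{5}$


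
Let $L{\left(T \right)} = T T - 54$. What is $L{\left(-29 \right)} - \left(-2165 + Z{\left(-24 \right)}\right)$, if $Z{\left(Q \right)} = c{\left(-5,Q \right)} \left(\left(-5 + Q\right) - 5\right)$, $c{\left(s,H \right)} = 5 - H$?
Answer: $3938$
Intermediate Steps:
$Z{\left(Q \right)} = \left(-10 + Q\right) \left(5 - Q\right)$ ($Z{\left(Q \right)} = \left(5 - Q\right) \left(\left(-5 + Q\right) - 5\right) = \left(5 - Q\right) \left(-10 + Q\right) = \left(-10 + Q\right) \left(5 - Q\right)$)
$L{\left(T \right)} = -54 + T^{2}$ ($L{\left(T \right)} = T^{2} - 54 = -54 + T^{2}$)
$L{\left(-29 \right)} - \left(-2165 + Z{\left(-24 \right)}\right) = \left(-54 + \left(-29\right)^{2}\right) + \left(2165 - - \left(-10 - 24\right) \left(-5 - 24\right)\right) = \left(-54 + 841\right) + \left(2165 - \left(-1\right) \left(-34\right) \left(-29\right)\right) = 787 + \left(2165 - -986\right) = 787 + \left(2165 + 986\right) = 787 + 3151 = 3938$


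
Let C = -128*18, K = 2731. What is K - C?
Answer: 5035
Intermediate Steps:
C = -2304
K - C = 2731 - 1*(-2304) = 2731 + 2304 = 5035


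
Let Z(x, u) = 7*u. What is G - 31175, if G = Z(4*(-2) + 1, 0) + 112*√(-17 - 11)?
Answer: -31175 + 224*I*√7 ≈ -31175.0 + 592.65*I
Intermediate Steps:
G = 224*I*√7 (G = 7*0 + 112*√(-17 - 11) = 0 + 112*√(-28) = 0 + 112*(2*I*√7) = 0 + 224*I*√7 = 224*I*√7 ≈ 592.65*I)
G - 31175 = 224*I*√7 - 31175 = -31175 + 224*I*√7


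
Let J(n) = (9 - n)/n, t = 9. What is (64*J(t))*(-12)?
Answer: 0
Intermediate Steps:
J(n) = (9 - n)/n
(64*J(t))*(-12) = (64*((9 - 1*9)/9))*(-12) = (64*((9 - 9)/9))*(-12) = (64*((⅑)*0))*(-12) = (64*0)*(-12) = 0*(-12) = 0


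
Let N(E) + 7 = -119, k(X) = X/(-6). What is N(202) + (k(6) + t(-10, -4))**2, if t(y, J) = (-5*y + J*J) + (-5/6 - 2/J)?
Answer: 36502/9 ≈ 4055.8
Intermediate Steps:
k(X) = -X/6 (k(X) = X*(-1/6) = -X/6)
t(y, J) = -5/6 + J**2 - 5*y - 2/J (t(y, J) = (-5*y + J**2) + (-5*1/6 - 2/J) = (J**2 - 5*y) + (-5/6 - 2/J) = -5/6 + J**2 - 5*y - 2/J)
N(E) = -126 (N(E) = -7 - 119 = -126)
N(202) + (k(6) + t(-10, -4))**2 = -126 + (-1/6*6 + (-5/6 + (-4)**2 - 5*(-10) - 2/(-4)))**2 = -126 + (-1 + (-5/6 + 16 + 50 - 2*(-1/4)))**2 = -126 + (-1 + (-5/6 + 16 + 50 + 1/2))**2 = -126 + (-1 + 197/3)**2 = -126 + (194/3)**2 = -126 + 37636/9 = 36502/9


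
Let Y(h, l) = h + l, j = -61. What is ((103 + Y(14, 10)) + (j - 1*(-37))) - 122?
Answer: -19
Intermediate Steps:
((103 + Y(14, 10)) + (j - 1*(-37))) - 122 = ((103 + (14 + 10)) + (-61 - 1*(-37))) - 122 = ((103 + 24) + (-61 + 37)) - 122 = (127 - 24) - 122 = 103 - 122 = -19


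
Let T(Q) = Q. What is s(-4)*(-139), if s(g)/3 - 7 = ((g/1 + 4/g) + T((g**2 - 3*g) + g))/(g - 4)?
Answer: -15429/8 ≈ -1928.6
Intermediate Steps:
s(g) = 21 + 3*(g**2 - g + 4/g)/(-4 + g) (s(g) = 21 + 3*(((g/1 + 4/g) + ((g**2 - 3*g) + g))/(g - 4)) = 21 + 3*(((g*1 + 4/g) + (g**2 - 2*g))/(-4 + g)) = 21 + 3*(((g + 4/g) + (g**2 - 2*g))/(-4 + g)) = 21 + 3*((g**2 - g + 4/g)/(-4 + g)) = 21 + 3*(g**2 - g + 4/g)/(-4 + g))
s(-4)*(-139) = (3*(4 + (-4)**3 - 28*(-4) + 6*(-4)**2)/(-4*(-4 - 4)))*(-139) = (3*(-1/4)*(4 - 64 + 112 + 6*16)/(-8))*(-139) = (3*(-1/4)*(-1/8)*(4 - 64 + 112 + 96))*(-139) = (3*(-1/4)*(-1/8)*148)*(-139) = (111/8)*(-139) = -15429/8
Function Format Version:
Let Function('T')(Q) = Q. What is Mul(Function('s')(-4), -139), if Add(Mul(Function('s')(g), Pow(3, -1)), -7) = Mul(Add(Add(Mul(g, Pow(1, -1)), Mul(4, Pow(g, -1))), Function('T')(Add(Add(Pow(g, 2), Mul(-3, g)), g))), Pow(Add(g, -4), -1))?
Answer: Rational(-15429, 8) ≈ -1928.6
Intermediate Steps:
Function('s')(g) = Add(21, Mul(3, Pow(Add(-4, g), -1), Add(Pow(g, 2), Mul(-1, g), Mul(4, Pow(g, -1))))) (Function('s')(g) = Add(21, Mul(3, Mul(Add(Add(Mul(g, Pow(1, -1)), Mul(4, Pow(g, -1))), Add(Add(Pow(g, 2), Mul(-3, g)), g)), Pow(Add(g, -4), -1)))) = Add(21, Mul(3, Mul(Add(Add(Mul(g, 1), Mul(4, Pow(g, -1))), Add(Pow(g, 2), Mul(-2, g))), Pow(Add(-4, g), -1)))) = Add(21, Mul(3, Mul(Add(Add(g, Mul(4, Pow(g, -1))), Add(Pow(g, 2), Mul(-2, g))), Pow(Add(-4, g), -1)))) = Add(21, Mul(3, Mul(Add(Pow(g, 2), Mul(-1, g), Mul(4, Pow(g, -1))), Pow(Add(-4, g), -1)))) = Add(21, Mul(3, Mul(Pow(Add(-4, g), -1), Add(Pow(g, 2), Mul(-1, g), Mul(4, Pow(g, -1)))))) = Add(21, Mul(3, Pow(Add(-4, g), -1), Add(Pow(g, 2), Mul(-1, g), Mul(4, Pow(g, -1))))))
Mul(Function('s')(-4), -139) = Mul(Mul(3, Pow(-4, -1), Pow(Add(-4, -4), -1), Add(4, Pow(-4, 3), Mul(-28, -4), Mul(6, Pow(-4, 2)))), -139) = Mul(Mul(3, Rational(-1, 4), Pow(-8, -1), Add(4, -64, 112, Mul(6, 16))), -139) = Mul(Mul(3, Rational(-1, 4), Rational(-1, 8), Add(4, -64, 112, 96)), -139) = Mul(Mul(3, Rational(-1, 4), Rational(-1, 8), 148), -139) = Mul(Rational(111, 8), -139) = Rational(-15429, 8)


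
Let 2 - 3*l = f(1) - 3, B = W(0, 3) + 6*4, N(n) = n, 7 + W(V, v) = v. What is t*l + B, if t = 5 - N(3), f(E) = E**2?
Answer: 68/3 ≈ 22.667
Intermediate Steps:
W(V, v) = -7 + v
t = 2 (t = 5 - 1*3 = 5 - 3 = 2)
B = 20 (B = (-7 + 3) + 6*4 = -4 + 24 = 20)
l = 4/3 (l = 2/3 - (1**2 - 3)/3 = 2/3 - (1 - 3)/3 = 2/3 - 1/3*(-2) = 2/3 + 2/3 = 4/3 ≈ 1.3333)
t*l + B = 2*(4/3) + 20 = 8/3 + 20 = 68/3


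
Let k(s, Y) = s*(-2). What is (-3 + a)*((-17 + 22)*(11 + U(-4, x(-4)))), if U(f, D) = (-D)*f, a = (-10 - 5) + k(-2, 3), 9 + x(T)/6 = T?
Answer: 21070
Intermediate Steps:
x(T) = -54 + 6*T
k(s, Y) = -2*s
a = -11 (a = (-10 - 5) - 2*(-2) = -15 + 4 = -11)
U(f, D) = -D*f
(-3 + a)*((-17 + 22)*(11 + U(-4, x(-4)))) = (-3 - 11)*((-17 + 22)*(11 - 1*(-54 + 6*(-4))*(-4))) = -70*(11 - 1*(-54 - 24)*(-4)) = -70*(11 - 1*(-78)*(-4)) = -70*(11 - 312) = -70*(-301) = -14*(-1505) = 21070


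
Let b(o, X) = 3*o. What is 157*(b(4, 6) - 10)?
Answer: 314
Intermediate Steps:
157*(b(4, 6) - 10) = 157*(3*4 - 10) = 157*(12 - 10) = 157*2 = 314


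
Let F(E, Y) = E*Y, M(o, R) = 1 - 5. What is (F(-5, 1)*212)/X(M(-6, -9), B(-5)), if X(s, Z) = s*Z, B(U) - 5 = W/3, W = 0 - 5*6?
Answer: -53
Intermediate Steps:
M(o, R) = -4
W = -30 (W = 0 - 30 = -30)
B(U) = -5 (B(U) = 5 - 30/3 = 5 - 30*⅓ = 5 - 10 = -5)
X(s, Z) = Z*s
(F(-5, 1)*212)/X(M(-6, -9), B(-5)) = (-5*1*212)/((-5*(-4))) = -5*212/20 = -1060*1/20 = -53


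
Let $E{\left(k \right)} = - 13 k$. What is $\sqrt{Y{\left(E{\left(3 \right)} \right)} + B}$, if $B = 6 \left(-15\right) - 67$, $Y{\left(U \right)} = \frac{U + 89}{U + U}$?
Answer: $\frac{2 i \sqrt{59943}}{39} \approx 12.556 i$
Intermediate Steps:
$Y{\left(U \right)} = \frac{89 + U}{2 U}$
$B = -157$ ($B = -90 - 67 = -157$)
$\sqrt{Y{\left(E{\left(3 \right)} \right)} + B} = \sqrt{\frac{89 - 39}{2 \left(\left(-13\right) 3\right)} - 157} = \sqrt{\frac{89 - 39}{2 \left(-39\right)} - 157} = \sqrt{\frac{1}{2} \left(- \frac{1}{39}\right) 50 - 157} = \sqrt{- \frac{25}{39} - 157} = \sqrt{- \frac{6148}{39}} = \frac{2 i \sqrt{59943}}{39}$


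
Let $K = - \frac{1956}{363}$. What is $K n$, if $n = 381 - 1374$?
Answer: $\frac{647436}{121} \approx 5350.7$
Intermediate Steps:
$K = - \frac{652}{121}$ ($K = \left(-1956\right) \frac{1}{363} = - \frac{652}{121} \approx -5.3884$)
$n = -993$ ($n = 381 - 1374 = -993$)
$K n = \left(- \frac{652}{121}\right) \left(-993\right) = \frac{647436}{121}$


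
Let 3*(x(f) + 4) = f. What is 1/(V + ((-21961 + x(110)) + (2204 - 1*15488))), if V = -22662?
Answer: -3/173623 ≈ -1.7279e-5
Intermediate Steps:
x(f) = -4 + f/3
1/(V + ((-21961 + x(110)) + (2204 - 1*15488))) = 1/(-22662 + ((-21961 + (-4 + (1/3)*110)) + (2204 - 1*15488))) = 1/(-22662 + ((-21961 + (-4 + 110/3)) + (2204 - 15488))) = 1/(-22662 + ((-21961 + 98/3) - 13284)) = 1/(-22662 + (-65785/3 - 13284)) = 1/(-22662 - 105637/3) = 1/(-173623/3) = -3/173623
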